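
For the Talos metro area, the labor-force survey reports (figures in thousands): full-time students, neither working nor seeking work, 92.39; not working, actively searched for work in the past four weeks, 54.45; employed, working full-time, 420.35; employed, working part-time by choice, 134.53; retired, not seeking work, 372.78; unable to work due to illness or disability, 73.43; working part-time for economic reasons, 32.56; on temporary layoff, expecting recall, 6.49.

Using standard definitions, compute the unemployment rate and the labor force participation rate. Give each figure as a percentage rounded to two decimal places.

Employed = 420.35 + 134.53 + 32.56 = 587.44 thousand (anyone who worked, including part-time for economic reasons, counts as employed).
Unemployed = 54.45 + 6.49 = 60.94 thousand (jobless and actively searching, or on temporary layoff).
Labor force = 587.44 + 60.94 = 648.38 thousand.
Not in labor force = 92.39 + 372.78 + 73.43 = 538.60 thousand (those not working and not actively searching are outside the labor force).
Civilian working-age population = 648.38 + 538.60 = 1,186.98 thousand.
Unemployment rate = 60.94 / 648.38 = 9.40%.
Labor force participation rate = 648.38 / 1,186.98 = 54.62%.

Unemployment rate ≈ 9.40%; labor force participation rate ≈ 54.62%.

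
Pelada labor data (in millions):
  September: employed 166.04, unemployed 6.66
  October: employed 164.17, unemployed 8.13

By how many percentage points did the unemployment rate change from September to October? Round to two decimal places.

September: labor force = 166.04 + 6.66 = 172.70; u = 6.66/172.70 = 3.86%.
October: labor force = 164.17 + 8.13 = 172.30; u = 8.13/172.30 = 4.72%.
Change = 4.72% − 3.86% = +0.86 pp.

The unemployment rate changed by +0.86 percentage points.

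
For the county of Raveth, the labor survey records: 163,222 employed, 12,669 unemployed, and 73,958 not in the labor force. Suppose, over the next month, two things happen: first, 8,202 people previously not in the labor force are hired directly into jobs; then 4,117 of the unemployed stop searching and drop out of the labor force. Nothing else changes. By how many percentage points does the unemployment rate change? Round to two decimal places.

Initially, labor force = 163,222 + 12,669 = 175,891, so u = 12,669/175,891 = 7.20%.
After the first change, employed and labor force both rise by 8,202; unemployed unchanged → E = 171,424, U = 12,669, labor force = 184,093.
After the second change, unemployed and labor force both fall by 4,117 → E = 171,424, U = 8,552, labor force = 179,976.
New unemployment rate = 8,552 / 179,976 = 4.75%.
Change = 4.75% − 7.20% = −2.45 percentage points.

The unemployment rate changes by −2.45 percentage points.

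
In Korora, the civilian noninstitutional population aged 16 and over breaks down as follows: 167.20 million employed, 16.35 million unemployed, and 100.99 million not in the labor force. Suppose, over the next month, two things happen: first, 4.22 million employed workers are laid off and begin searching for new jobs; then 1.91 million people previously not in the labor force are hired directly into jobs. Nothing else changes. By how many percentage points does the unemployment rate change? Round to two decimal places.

Initially, labor force = 167.20 + 16.35 = 183.55 million, so u = 16.35/183.55 = 8.91%.
After the first change, employed falls and unemployed rises by 4.22; labor force unchanged → E = 162.98, U = 20.57, labor force = 183.55 million.
After the second change, employed and labor force both rise by 1.91; unemployed unchanged → E = 164.89, U = 20.57, labor force = 185.46 million.
New unemployment rate = 20.57 / 185.46 = 11.09%.
Change = 11.09% − 8.91% = +2.18 percentage points.

The unemployment rate changes by +2.18 percentage points.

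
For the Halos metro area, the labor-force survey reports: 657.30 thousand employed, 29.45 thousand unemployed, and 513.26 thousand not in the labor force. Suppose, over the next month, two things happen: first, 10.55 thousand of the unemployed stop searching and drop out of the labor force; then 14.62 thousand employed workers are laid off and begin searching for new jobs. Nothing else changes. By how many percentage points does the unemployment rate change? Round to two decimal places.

The unemployment rate changes by +0.67 percentage points.

Initially, labor force = 657.30 + 29.45 = 686.75 thousand, so u = 29.45/686.75 = 4.29%.
After the first change, unemployed and labor force both fall by 10.55 → E = 657.30, U = 18.90, labor force = 676.20 thousand.
After the second change, employed falls and unemployed rises by 14.62; labor force unchanged → E = 642.68, U = 33.52, labor force = 676.20 thousand.
New unemployment rate = 33.52 / 676.20 = 4.96%.
Change = 4.96% − 4.29% = +0.67 percentage points.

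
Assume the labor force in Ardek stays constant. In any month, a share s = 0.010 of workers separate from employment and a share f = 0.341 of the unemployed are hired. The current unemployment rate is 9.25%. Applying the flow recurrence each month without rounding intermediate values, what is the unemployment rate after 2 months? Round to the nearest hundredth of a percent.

With a fixed labor force, u_{t+1} = u_t + s·(1−u_t) − f·u_t = u_t·(1−s−f) + s.
Here 1−s−f = 0.649 and s = 0.010.
u_1 = 0.092500 × 0.649 + 0.010 = 0.070032.
u_2 = 0.070032 × 0.649 + 0.010 = 0.055451.

Unemployment rate after two months ≈ 5.55%.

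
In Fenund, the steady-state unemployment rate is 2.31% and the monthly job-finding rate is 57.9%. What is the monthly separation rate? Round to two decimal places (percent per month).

From u* = s/(s+f): s = u·f/(1−u).
s = 0.0231 × 57.9 / (1 − 0.0231) = 1.3375 / 0.9769 ≈ 1.37% per month.

Separation rate ≈ 1.37% per month.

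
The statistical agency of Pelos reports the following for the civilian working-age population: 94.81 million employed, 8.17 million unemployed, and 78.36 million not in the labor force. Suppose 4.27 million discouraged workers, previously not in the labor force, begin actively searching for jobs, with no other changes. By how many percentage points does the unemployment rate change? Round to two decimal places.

The unemployment rate changes by +3.67 percentage points.

Initially, labor force = 94.81 + 8.17 = 102.98 million, so u = 8.17/102.98 = 7.93%.
After the change, unemployed and labor force both rise by 4.27 → E = 94.81, U = 12.44, labor force = 107.25 million.
New unemployment rate = 12.44 / 107.25 = 11.60%.
Change = 11.60% − 7.93% = +3.67 percentage points.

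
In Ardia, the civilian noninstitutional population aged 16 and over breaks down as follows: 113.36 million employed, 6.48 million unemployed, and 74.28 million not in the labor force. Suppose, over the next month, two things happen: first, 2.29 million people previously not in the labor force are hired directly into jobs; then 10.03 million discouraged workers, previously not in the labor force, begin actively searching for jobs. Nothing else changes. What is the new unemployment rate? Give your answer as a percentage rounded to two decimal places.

Initially, labor force = 113.36 + 6.48 = 119.84 million, so u = 6.48/119.84 = 5.41%.
After the first change, employed and labor force both rise by 2.29; unemployed unchanged → E = 115.65, U = 6.48, labor force = 122.13 million.
After the second change, unemployed and labor force both rise by 10.03 → E = 115.65, U = 16.51, labor force = 132.16 million.
New unemployment rate = 16.51 / 132.16 = 12.49%.

New unemployment rate ≈ 12.49%.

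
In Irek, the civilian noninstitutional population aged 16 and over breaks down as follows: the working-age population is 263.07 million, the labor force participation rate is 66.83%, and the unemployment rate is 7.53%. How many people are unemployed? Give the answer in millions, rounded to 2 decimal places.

About 13.24 million are unemployed.

Labor force = 0.6683 × 263.07 = 175.81 million.
Unemployed = 0.0753 × 175.81 ≈ 13.24 million.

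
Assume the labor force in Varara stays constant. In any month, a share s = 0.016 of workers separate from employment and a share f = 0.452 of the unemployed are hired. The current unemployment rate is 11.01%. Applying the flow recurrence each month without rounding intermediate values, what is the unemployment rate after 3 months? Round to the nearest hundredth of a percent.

Unemployment rate after three months ≈ 4.56%.

With a fixed labor force, u_{t+1} = u_t + s·(1−u_t) − f·u_t = u_t·(1−s−f) + s.
Here 1−s−f = 0.532 and s = 0.016.
u_1 = 0.110100 × 0.532 + 0.016 = 0.074573.
u_2 = 0.074573 × 0.532 + 0.016 = 0.055673.
u_3 = 0.055673 × 0.532 + 0.016 = 0.045618.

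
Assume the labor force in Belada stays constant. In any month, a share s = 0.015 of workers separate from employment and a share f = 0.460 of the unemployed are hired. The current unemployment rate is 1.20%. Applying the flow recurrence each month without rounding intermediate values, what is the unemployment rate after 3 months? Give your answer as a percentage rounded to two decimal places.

Unemployment rate after three months ≈ 2.87%.

With a fixed labor force, u_{t+1} = u_t + s·(1−u_t) − f·u_t = u_t·(1−s−f) + s.
Here 1−s−f = 0.525 and s = 0.015.
u_1 = 0.012000 × 0.525 + 0.015 = 0.021300.
u_2 = 0.021300 × 0.525 + 0.015 = 0.026182.
u_3 = 0.026182 × 0.525 + 0.015 = 0.028746.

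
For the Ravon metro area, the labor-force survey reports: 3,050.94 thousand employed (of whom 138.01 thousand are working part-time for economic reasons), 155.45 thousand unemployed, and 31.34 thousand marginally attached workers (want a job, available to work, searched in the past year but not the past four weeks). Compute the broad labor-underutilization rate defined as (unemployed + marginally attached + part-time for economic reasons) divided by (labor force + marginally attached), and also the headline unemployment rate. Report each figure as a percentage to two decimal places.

Broad underutilization rate ≈ 10.03%; headline unemployment rate ≈ 4.85%.

Labor force = 3,050.94 + 155.45 = 3,206.39 thousand.
Numerator = 155.45 + 31.34 + 138.01 = 324.80 thousand.
Denominator = 3,206.39 + 31.34 = 3,237.73 thousand.
Broad rate = 324.80 / 3,237.73 = 10.03%.
Headline unemployment rate = 155.45 / 3,206.39 = 4.85%.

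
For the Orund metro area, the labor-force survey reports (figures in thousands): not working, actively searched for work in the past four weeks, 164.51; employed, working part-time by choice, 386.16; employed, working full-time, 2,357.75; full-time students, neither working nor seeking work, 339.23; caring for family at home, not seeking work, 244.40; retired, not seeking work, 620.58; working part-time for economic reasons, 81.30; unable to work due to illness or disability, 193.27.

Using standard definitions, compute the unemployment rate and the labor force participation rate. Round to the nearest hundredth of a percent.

Unemployment rate ≈ 5.50%; labor force participation rate ≈ 68.15%.

Employed = 386.16 + 2,357.75 + 81.30 = 2,825.21 thousand (anyone who worked, including part-time for economic reasons, counts as employed).
Unemployed = 164.51 thousand.
Labor force = 2,825.21 + 164.51 = 2,989.72 thousand.
Not in labor force = 339.23 + 244.40 + 620.58 + 193.27 = 1,397.48 thousand (those not working and not actively searching are outside the labor force).
Civilian working-age population = 2,989.72 + 1,397.48 = 4,387.20 thousand.
Unemployment rate = 164.51 / 2,989.72 = 5.50%.
Labor force participation rate = 2,989.72 / 4,387.20 = 68.15%.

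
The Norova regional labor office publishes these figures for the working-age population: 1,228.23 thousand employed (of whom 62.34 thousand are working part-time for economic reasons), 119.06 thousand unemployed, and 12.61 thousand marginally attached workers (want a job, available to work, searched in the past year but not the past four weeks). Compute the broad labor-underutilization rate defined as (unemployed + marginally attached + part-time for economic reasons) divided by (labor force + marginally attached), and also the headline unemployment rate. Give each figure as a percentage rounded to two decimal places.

Broad underutilization rate ≈ 14.27%; headline unemployment rate ≈ 8.84%.

Labor force = 1,228.23 + 119.06 = 1,347.29 thousand.
Numerator = 119.06 + 12.61 + 62.34 = 194.01 thousand.
Denominator = 1,347.29 + 12.61 = 1,359.90 thousand.
Broad rate = 194.01 / 1,359.90 = 14.27%.
Headline unemployment rate = 119.06 / 1,347.29 = 8.84%.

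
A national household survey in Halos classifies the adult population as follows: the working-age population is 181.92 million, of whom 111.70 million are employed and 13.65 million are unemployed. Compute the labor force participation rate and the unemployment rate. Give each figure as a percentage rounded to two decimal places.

Labor force participation rate ≈ 68.90%; unemployment rate ≈ 10.89%.

Labor force = employed + unemployed = 111.70 + 13.65 = 125.35 million.
Unemployment rate = 13.65 / 125.35 = 10.89%.
Labor force participation rate = 125.35 / 181.92 = 68.90%.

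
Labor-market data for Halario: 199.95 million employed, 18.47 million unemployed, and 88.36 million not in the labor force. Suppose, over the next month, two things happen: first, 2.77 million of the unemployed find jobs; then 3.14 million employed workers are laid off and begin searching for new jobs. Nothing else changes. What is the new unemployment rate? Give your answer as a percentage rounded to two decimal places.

Initially, labor force = 199.95 + 18.47 = 218.42 million, so u = 18.47/218.42 = 8.46%.
After the first change, unemployed falls and employed rises by 2.77; labor force unchanged → E = 202.72, U = 15.70, labor force = 218.42 million.
After the second change, employed falls and unemployed rises by 3.14; labor force unchanged → E = 199.58, U = 18.84, labor force = 218.42 million.
New unemployment rate = 18.84 / 218.42 = 8.63%.

New unemployment rate ≈ 8.63%.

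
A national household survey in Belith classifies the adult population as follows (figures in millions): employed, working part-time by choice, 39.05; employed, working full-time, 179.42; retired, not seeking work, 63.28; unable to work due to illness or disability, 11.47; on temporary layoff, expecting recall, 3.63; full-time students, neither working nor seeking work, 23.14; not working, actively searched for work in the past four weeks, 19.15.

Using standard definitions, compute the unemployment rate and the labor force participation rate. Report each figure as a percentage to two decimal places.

Unemployment rate ≈ 9.44%; labor force participation rate ≈ 71.14%.

Employed = 39.05 + 179.42 = 218.47 million.
Unemployed = 3.63 + 19.15 = 22.78 million (jobless and actively searching, or on temporary layoff).
Labor force = 218.47 + 22.78 = 241.25 million.
Not in labor force = 63.28 + 11.47 + 23.14 = 97.89 million (those not working and not actively searching are outside the labor force).
Civilian working-age population = 241.25 + 97.89 = 339.14 million.
Unemployment rate = 22.78 / 241.25 = 9.44%.
Labor force participation rate = 241.25 / 339.14 = 71.14%.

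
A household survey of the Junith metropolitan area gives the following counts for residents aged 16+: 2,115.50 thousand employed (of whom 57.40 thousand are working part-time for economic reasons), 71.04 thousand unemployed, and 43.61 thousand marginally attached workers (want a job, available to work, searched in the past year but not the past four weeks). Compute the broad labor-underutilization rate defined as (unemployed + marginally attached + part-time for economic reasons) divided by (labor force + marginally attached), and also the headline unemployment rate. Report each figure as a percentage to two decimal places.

Labor force = 2,115.50 + 71.04 = 2,186.54 thousand.
Numerator = 71.04 + 43.61 + 57.40 = 172.05 thousand.
Denominator = 2,186.54 + 43.61 = 2,230.15 thousand.
Broad rate = 172.05 / 2,230.15 = 7.71%.
Headline unemployment rate = 71.04 / 2,186.54 = 3.25%.

Broad underutilization rate ≈ 7.71%; headline unemployment rate ≈ 3.25%.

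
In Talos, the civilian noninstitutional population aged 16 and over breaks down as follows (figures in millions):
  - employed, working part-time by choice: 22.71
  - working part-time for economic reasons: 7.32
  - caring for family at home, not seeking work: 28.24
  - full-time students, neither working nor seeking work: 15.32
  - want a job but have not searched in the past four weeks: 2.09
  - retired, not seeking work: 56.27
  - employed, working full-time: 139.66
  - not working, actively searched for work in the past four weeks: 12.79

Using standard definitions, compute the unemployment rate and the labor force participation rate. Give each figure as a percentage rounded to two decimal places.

Unemployment rate ≈ 7.01%; labor force participation rate ≈ 64.16%.

Employed = 22.71 + 7.32 + 139.66 = 169.69 million (anyone who worked, including part-time for economic reasons, counts as employed).
Unemployed = 12.79 million.
Labor force = 169.69 + 12.79 = 182.48 million.
Not in labor force = 28.24 + 15.32 + 2.09 + 56.27 = 101.92 million (those not working and not actively searching are outside the labor force — including those who want a job but have given up searching).
Civilian working-age population = 182.48 + 101.92 = 284.40 million.
Unemployment rate = 12.79 / 182.48 = 7.01%.
Labor force participation rate = 182.48 / 284.40 = 64.16%.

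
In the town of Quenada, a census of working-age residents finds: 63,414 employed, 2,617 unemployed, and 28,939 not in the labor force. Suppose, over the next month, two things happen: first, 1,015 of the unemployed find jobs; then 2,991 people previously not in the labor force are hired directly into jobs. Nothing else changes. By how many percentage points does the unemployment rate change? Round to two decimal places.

The unemployment rate changes by −1.64 percentage points.

Initially, labor force = 63,414 + 2,617 = 66,031, so u = 2,617/66,031 = 3.96%.
After the first change, unemployed falls and employed rises by 1,015; labor force unchanged → E = 64,429, U = 1,602, labor force = 66,031.
After the second change, employed and labor force both rise by 2,991; unemployed unchanged → E = 67,420, U = 1,602, labor force = 69,022.
New unemployment rate = 1,602 / 69,022 = 2.32%.
Change = 2.32% − 3.96% = −1.64 percentage points.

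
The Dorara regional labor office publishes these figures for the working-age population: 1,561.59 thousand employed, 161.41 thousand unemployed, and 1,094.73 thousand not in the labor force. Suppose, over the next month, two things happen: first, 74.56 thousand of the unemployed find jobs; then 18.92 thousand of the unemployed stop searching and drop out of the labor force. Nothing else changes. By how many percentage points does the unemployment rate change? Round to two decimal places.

The unemployment rate changes by −5.38 percentage points.

Initially, labor force = 1,561.59 + 161.41 = 1,723.00 thousand, so u = 161.41/1,723.00 = 9.37%.
After the first change, unemployed falls and employed rises by 74.56; labor force unchanged → E = 1,636.15, U = 86.85, labor force = 1,723.00 thousand.
After the second change, unemployed and labor force both fall by 18.92 → E = 1,636.15, U = 67.93, labor force = 1,704.08 thousand.
New unemployment rate = 67.93 / 1,704.08 = 3.99%.
Change = 3.99% − 9.37% = −5.38 percentage points.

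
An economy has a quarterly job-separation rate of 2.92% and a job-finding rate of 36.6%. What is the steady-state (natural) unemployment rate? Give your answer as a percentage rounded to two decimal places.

At steady state the flows balance: s·E = f·U, so U/(E+U) = s/(s+f).
u* = 2.92 / (2.92 + 36.6) = 2.92 / 39.52 = 7.39%.

Steady-state unemployment rate ≈ 7.39%.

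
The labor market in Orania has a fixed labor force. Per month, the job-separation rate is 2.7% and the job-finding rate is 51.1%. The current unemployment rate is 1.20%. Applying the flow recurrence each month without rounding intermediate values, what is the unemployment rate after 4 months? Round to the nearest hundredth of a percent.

With a fixed labor force, u_{t+1} = u_t + s·(1−u_t) − f·u_t = u_t·(1−s−f) + s.
Here 1−s−f = 0.462 and s = 0.027.
u_1 = 0.012000 × 0.462 + 0.027 = 0.032544.
u_2 = 0.032544 × 0.462 + 0.027 = 0.042035.
u_3 = 0.042035 × 0.462 + 0.027 = 0.046420.
u_4 = 0.046420 × 0.462 + 0.027 = 0.048446.

Unemployment rate after four months ≈ 4.84%.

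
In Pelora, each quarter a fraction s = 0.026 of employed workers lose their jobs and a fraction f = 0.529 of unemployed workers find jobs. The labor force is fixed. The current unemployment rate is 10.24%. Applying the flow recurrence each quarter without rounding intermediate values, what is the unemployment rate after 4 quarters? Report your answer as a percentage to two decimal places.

Unemployment rate after four quarters ≈ 4.90%.

With a fixed labor force, u_{t+1} = u_t + s·(1−u_t) − f·u_t = u_t·(1−s−f) + s.
Here 1−s−f = 0.445 and s = 0.026.
u_1 = 0.102400 × 0.445 + 0.026 = 0.071568.
u_2 = 0.071568 × 0.445 + 0.026 = 0.057848.
u_3 = 0.057848 × 0.445 + 0.026 = 0.051742.
u_4 = 0.051742 × 0.445 + 0.026 = 0.049025.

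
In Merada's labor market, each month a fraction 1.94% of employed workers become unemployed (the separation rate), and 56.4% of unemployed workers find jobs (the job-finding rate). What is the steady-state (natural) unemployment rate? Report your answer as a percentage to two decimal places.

Steady-state unemployment rate ≈ 3.33%.

At steady state the flows balance: s·E = f·U, so U/(E+U) = s/(s+f).
u* = 1.94 / (1.94 + 56.4) = 1.94 / 58.34 = 3.33%.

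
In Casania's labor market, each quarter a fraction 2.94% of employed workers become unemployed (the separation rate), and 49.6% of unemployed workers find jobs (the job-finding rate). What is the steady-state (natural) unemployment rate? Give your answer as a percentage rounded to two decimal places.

At steady state the flows balance: s·E = f·U, so U/(E+U) = s/(s+f).
u* = 2.94 / (2.94 + 49.6) = 2.94 / 52.54 = 5.60%.

Steady-state unemployment rate ≈ 5.60%.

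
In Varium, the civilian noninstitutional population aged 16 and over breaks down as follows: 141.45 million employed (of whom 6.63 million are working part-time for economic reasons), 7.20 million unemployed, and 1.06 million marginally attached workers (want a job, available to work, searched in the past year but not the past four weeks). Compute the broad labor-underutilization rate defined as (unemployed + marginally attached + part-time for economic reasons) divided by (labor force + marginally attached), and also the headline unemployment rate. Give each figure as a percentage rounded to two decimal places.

Broad underutilization rate ≈ 9.95%; headline unemployment rate ≈ 4.84%.

Labor force = 141.45 + 7.20 = 148.65 million.
Numerator = 7.20 + 1.06 + 6.63 = 14.89 million.
Denominator = 148.65 + 1.06 = 149.71 million.
Broad rate = 14.89 / 149.71 = 9.95%.
Headline unemployment rate = 7.20 / 148.65 = 4.84%.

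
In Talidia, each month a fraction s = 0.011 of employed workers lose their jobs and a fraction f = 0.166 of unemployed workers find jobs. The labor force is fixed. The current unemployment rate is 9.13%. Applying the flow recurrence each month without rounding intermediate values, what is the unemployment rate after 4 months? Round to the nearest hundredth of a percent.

With a fixed labor force, u_{t+1} = u_t + s·(1−u_t) − f·u_t = u_t·(1−s−f) + s.
Here 1−s−f = 0.823 and s = 0.011.
u_1 = 0.091300 × 0.823 + 0.011 = 0.086140.
u_2 = 0.086140 × 0.823 + 0.011 = 0.081893.
u_3 = 0.081893 × 0.823 + 0.011 = 0.078398.
u_4 = 0.078398 × 0.823 + 0.011 = 0.075522.

Unemployment rate after four months ≈ 7.55%.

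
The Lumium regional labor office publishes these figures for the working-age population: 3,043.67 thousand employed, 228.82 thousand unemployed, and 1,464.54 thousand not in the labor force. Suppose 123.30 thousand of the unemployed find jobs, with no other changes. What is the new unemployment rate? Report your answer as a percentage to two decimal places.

New unemployment rate ≈ 3.22%.

Initially, labor force = 3,043.67 + 228.82 = 3,272.49 thousand, so u = 228.82/3,272.49 = 6.99%.
After the change, unemployed falls and employed rises by 123.30; labor force unchanged → E = 3,166.97, U = 105.52, labor force = 3,272.49 thousand.
New unemployment rate = 105.52 / 3,272.49 = 3.22%.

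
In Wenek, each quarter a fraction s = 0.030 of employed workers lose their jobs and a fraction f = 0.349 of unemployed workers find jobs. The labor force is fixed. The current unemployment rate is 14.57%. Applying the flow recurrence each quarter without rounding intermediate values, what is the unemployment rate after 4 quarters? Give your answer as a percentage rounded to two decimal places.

Unemployment rate after four quarters ≈ 8.91%.

With a fixed labor force, u_{t+1} = u_t + s·(1−u_t) − f·u_t = u_t·(1−s−f) + s.
Here 1−s−f = 0.621 and s = 0.030.
u_1 = 0.145700 × 0.621 + 0.030 = 0.120480.
u_2 = 0.120480 × 0.621 + 0.030 = 0.104818.
u_3 = 0.104818 × 0.621 + 0.030 = 0.095092.
u_4 = 0.095092 × 0.621 + 0.030 = 0.089052.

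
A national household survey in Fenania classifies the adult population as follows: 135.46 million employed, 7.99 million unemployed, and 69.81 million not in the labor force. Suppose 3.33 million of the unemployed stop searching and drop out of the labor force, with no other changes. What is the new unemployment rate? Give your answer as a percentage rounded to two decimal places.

New unemployment rate ≈ 3.33%.

Initially, labor force = 135.46 + 7.99 = 143.45 million, so u = 7.99/143.45 = 5.57%.
After the change, unemployed and labor force both fall by 3.33 → E = 135.46, U = 4.66, labor force = 140.12 million.
New unemployment rate = 4.66 / 140.12 = 3.33%.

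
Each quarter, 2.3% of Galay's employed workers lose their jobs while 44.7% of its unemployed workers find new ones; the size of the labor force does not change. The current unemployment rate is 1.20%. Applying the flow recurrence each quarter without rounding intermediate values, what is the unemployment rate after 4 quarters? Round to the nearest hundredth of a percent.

Unemployment rate after four quarters ≈ 4.60%.

With a fixed labor force, u_{t+1} = u_t + s·(1−u_t) − f·u_t = u_t·(1−s−f) + s.
Here 1−s−f = 0.530 and s = 0.023.
u_1 = 0.012000 × 0.530 + 0.023 = 0.029360.
u_2 = 0.029360 × 0.530 + 0.023 = 0.038561.
u_3 = 0.038561 × 0.530 + 0.023 = 0.043437.
u_4 = 0.043437 × 0.530 + 0.023 = 0.046022.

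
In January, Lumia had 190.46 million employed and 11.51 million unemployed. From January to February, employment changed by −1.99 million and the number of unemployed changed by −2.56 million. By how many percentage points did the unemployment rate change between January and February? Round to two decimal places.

The unemployment rate changed by −1.17 percentage points.

January: labor force = 190.46 + 11.51 = 201.97; u = 11.51/201.97 = 5.70%.
February: labor force = 188.47 + 8.95 = 197.42; u = 8.95/197.42 = 4.53%.
Change = 4.53% − 5.70% = −1.17 pp.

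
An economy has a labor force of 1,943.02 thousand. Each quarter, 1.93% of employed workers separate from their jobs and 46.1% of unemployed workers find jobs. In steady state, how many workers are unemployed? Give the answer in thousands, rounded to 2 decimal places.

About 78.08 thousand are unemployed in steady state.

Steady-state unemployment rate u* = s/(s+f) = 1.93/(1.93+46.1) = 0.040183.
Unemployed = u* × labor force = 0.040183 × 1,943.02 ≈ 78.08 thousand.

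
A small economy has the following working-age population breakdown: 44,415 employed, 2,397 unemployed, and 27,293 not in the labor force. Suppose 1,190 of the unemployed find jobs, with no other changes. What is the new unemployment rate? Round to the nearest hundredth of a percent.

Initially, labor force = 44,415 + 2,397 = 46,812, so u = 2,397/46,812 = 5.12%.
After the change, unemployed falls and employed rises by 1,190; labor force unchanged → E = 45,605, U = 1,207, labor force = 46,812.
New unemployment rate = 1,207 / 46,812 = 2.58%.

New unemployment rate ≈ 2.58%.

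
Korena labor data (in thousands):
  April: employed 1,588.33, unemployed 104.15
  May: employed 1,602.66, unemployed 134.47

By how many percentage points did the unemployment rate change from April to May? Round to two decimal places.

The unemployment rate changed by +1.59 percentage points.

April: labor force = 1,588.33 + 104.15 = 1,692.48; u = 104.15/1,692.48 = 6.15%.
May: labor force = 1,602.66 + 134.47 = 1,737.13; u = 134.47/1,737.13 = 7.74%.
Change = 7.74% − 6.15% = +1.59 pp.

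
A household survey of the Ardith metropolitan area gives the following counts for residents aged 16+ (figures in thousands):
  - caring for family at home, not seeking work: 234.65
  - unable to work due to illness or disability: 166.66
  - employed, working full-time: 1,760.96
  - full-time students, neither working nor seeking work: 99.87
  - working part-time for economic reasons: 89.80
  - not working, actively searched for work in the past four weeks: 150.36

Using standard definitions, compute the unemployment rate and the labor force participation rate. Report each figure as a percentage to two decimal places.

Employed = 1,760.96 + 89.80 = 1,850.76 thousand (anyone who worked, including part-time for economic reasons, counts as employed).
Unemployed = 150.36 thousand.
Labor force = 1,850.76 + 150.36 = 2,001.12 thousand.
Not in labor force = 234.65 + 166.66 + 99.87 = 501.18 thousand (those not working and not actively searching are outside the labor force).
Civilian working-age population = 2,001.12 + 501.18 = 2,502.30 thousand.
Unemployment rate = 150.36 / 2,001.12 = 7.51%.
Labor force participation rate = 2,001.12 / 2,502.30 = 79.97%.

Unemployment rate ≈ 7.51%; labor force participation rate ≈ 79.97%.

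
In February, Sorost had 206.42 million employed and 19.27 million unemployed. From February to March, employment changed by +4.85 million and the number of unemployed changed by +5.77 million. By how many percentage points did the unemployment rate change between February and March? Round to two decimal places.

The unemployment rate changed by +2.06 percentage points.

February: labor force = 206.42 + 19.27 = 225.69; u = 19.27/225.69 = 8.54%.
March: labor force = 211.27 + 25.04 = 236.31; u = 25.04/236.31 = 10.60%.
Change = 10.60% − 8.54% = +2.06 pp.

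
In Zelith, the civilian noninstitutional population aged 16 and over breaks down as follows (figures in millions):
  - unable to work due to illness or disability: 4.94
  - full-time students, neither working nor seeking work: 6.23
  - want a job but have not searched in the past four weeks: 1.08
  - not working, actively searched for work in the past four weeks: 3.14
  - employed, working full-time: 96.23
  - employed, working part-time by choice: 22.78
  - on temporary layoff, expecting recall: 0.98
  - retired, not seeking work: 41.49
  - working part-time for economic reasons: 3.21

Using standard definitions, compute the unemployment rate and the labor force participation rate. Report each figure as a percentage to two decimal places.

Employed = 96.23 + 22.78 + 3.21 = 122.22 million (anyone who worked, including part-time for economic reasons, counts as employed).
Unemployed = 3.14 + 0.98 = 4.12 million (jobless and actively searching, or on temporary layoff).
Labor force = 122.22 + 4.12 = 126.34 million.
Not in labor force = 4.94 + 6.23 + 1.08 + 41.49 = 53.74 million (those not working and not actively searching are outside the labor force — including those who want a job but have given up searching).
Civilian working-age population = 126.34 + 53.74 = 180.08 million.
Unemployment rate = 4.12 / 126.34 = 3.26%.
Labor force participation rate = 126.34 / 180.08 = 70.16%.

Unemployment rate ≈ 3.26%; labor force participation rate ≈ 70.16%.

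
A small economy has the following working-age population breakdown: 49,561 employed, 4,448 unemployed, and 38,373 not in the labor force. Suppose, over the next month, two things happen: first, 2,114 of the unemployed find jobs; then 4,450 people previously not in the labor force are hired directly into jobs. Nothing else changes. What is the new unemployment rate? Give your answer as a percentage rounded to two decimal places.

Initially, labor force = 49,561 + 4,448 = 54,009, so u = 4,448/54,009 = 8.24%.
After the first change, unemployed falls and employed rises by 2,114; labor force unchanged → E = 51,675, U = 2,334, labor force = 54,009.
After the second change, employed and labor force both rise by 4,450; unemployed unchanged → E = 56,125, U = 2,334, labor force = 58,459.
New unemployment rate = 2,334 / 58,459 = 3.99%.

New unemployment rate ≈ 3.99%.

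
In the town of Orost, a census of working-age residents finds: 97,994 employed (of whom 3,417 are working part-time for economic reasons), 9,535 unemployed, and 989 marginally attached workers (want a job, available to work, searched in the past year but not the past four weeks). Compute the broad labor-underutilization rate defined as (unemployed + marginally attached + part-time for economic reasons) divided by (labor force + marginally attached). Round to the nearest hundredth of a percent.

Broad underutilization rate ≈ 12.85%.

Labor force = 97,994 + 9,535 = 107,529.
Numerator = 9,535 + 989 + 3,417 = 13,941.
Denominator = 107,529 + 989 = 108,518.
Broad rate = 13,941 / 108,518 = 12.85%.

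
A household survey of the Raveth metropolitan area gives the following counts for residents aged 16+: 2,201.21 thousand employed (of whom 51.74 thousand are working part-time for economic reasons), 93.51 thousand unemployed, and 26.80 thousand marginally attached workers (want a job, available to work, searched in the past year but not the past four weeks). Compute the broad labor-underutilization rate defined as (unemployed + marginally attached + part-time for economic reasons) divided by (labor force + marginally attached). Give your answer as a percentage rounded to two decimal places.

Labor force = 2,201.21 + 93.51 = 2,294.72 thousand.
Numerator = 93.51 + 26.80 + 51.74 = 172.05 thousand.
Denominator = 2,294.72 + 26.80 = 2,321.52 thousand.
Broad rate = 172.05 / 2,321.52 = 7.41%.

Broad underutilization rate ≈ 7.41%.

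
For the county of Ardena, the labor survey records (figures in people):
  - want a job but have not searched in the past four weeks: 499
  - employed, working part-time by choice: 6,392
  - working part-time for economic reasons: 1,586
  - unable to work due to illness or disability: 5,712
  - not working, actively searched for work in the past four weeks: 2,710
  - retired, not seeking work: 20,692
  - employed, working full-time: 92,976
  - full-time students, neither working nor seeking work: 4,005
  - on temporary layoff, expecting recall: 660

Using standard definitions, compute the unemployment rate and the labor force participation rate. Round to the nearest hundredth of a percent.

Employed = 6,392 + 1,586 + 92,976 = 100,954 (anyone who worked, including part-time for economic reasons, counts as employed).
Unemployed = 2,710 + 660 = 3,370 (jobless and actively searching, or on temporary layoff).
Labor force = 100,954 + 3,370 = 104,324.
Not in labor force = 499 + 5,712 + 20,692 + 4,005 = 30,908 (those not working and not actively searching are outside the labor force — including those who want a job but have given up searching).
Civilian working-age population = 104,324 + 30,908 = 135,232.
Unemployment rate = 3,370 / 104,324 = 3.23%.
Labor force participation rate = 104,324 / 135,232 = 77.14%.

Unemployment rate ≈ 3.23%; labor force participation rate ≈ 77.14%.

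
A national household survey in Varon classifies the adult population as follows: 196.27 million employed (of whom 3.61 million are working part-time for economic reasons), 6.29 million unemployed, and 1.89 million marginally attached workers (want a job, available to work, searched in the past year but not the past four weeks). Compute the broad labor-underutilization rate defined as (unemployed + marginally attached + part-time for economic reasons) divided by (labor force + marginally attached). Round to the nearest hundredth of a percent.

Broad underutilization rate ≈ 5.77%.

Labor force = 196.27 + 6.29 = 202.56 million.
Numerator = 6.29 + 1.89 + 3.61 = 11.79 million.
Denominator = 202.56 + 1.89 = 204.45 million.
Broad rate = 11.79 / 204.45 = 5.77%.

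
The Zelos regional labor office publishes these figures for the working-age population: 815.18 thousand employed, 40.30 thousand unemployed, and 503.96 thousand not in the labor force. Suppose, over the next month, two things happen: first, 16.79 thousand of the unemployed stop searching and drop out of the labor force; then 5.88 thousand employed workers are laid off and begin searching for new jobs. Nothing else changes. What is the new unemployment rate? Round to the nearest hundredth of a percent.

Initially, labor force = 815.18 + 40.30 = 855.48 thousand, so u = 40.30/855.48 = 4.71%.
After the first change, unemployed and labor force both fall by 16.79 → E = 815.18, U = 23.51, labor force = 838.69 thousand.
After the second change, employed falls and unemployed rises by 5.88; labor force unchanged → E = 809.30, U = 29.39, labor force = 838.69 thousand.
New unemployment rate = 29.39 / 838.69 = 3.50%.

New unemployment rate ≈ 3.50%.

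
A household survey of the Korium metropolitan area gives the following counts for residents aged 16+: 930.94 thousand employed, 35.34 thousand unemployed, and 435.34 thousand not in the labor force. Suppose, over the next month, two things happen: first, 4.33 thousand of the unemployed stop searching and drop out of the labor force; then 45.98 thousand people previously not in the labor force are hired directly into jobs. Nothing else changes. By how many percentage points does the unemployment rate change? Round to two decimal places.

The unemployment rate changes by −0.58 percentage points.

Initially, labor force = 930.94 + 35.34 = 966.28 thousand, so u = 35.34/966.28 = 3.66%.
After the first change, unemployed and labor force both fall by 4.33 → E = 930.94, U = 31.01, labor force = 961.95 thousand.
After the second change, employed and labor force both rise by 45.98; unemployed unchanged → E = 976.92, U = 31.01, labor force = 1,007.93 thousand.
New unemployment rate = 31.01 / 1,007.93 = 3.08%.
Change = 3.08% − 3.66% = −0.58 percentage points.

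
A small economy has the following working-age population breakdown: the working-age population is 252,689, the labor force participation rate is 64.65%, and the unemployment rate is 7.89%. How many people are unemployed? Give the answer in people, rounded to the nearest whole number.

Labor force = 0.6465 × 252,689 = 163,363.
Unemployed = 0.0789 × 163,363 ≈ 12,889.

About 12,889 are unemployed.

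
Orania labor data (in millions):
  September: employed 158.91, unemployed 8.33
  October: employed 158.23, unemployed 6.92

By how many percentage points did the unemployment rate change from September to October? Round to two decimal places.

The unemployment rate changed by −0.79 percentage points.

September: labor force = 158.91 + 8.33 = 167.24; u = 8.33/167.24 = 4.98%.
October: labor force = 158.23 + 6.92 = 165.15; u = 6.92/165.15 = 4.19%.
Change = 4.19% − 4.98% = −0.79 pp.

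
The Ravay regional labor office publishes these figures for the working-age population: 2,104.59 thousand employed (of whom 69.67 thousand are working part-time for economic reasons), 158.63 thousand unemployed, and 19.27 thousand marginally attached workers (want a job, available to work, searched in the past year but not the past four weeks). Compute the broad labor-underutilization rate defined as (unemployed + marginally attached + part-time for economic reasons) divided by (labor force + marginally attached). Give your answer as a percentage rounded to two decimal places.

Labor force = 2,104.59 + 158.63 = 2,263.22 thousand.
Numerator = 158.63 + 19.27 + 69.67 = 247.57 thousand.
Denominator = 2,263.22 + 19.27 = 2,282.49 thousand.
Broad rate = 247.57 / 2,282.49 = 10.85%.

Broad underutilization rate ≈ 10.85%.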